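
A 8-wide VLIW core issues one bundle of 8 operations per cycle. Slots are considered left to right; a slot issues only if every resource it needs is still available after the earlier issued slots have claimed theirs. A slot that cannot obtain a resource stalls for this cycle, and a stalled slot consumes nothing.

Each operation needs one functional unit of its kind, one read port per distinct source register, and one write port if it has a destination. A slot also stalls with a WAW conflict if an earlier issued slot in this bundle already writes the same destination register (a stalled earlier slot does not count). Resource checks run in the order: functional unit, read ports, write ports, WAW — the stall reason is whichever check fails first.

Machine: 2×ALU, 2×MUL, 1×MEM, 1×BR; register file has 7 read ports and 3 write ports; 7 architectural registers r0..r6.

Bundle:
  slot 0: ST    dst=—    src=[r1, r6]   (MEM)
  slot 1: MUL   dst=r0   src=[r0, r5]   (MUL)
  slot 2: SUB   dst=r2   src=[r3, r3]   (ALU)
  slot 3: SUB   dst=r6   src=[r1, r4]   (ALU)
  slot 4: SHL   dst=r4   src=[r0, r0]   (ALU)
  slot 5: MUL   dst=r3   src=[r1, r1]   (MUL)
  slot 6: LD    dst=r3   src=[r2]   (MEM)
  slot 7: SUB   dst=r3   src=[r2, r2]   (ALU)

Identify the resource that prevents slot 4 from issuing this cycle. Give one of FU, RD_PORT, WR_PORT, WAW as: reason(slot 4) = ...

slot 0 (MEM): ISSUE — free A2,Mu2,Ld0,B1 rp5 wp3
slot 1 (MUL): ISSUE — free A2,Mu1,Ld0,B1 rp3 wp2
slot 2 (ALU): ISSUE — free A1,Mu1,Ld0,B1 rp2 wp1
slot 3 (ALU): ISSUE — free A0,Mu1,Ld0,B1 rp0 wp0
slot 4 (ALU): stall FU — free A0,Mu1,Ld0,B1 rp0 wp0
slot 5 (MUL): stall RD_PORT — free A0,Mu1,Ld0,B1 rp0 wp0
slot 6 (MEM): stall FU — free A0,Mu1,Ld0,B1 rp0 wp0
slot 7 (ALU): stall FU — free A0,Mu1,Ld0,B1 rp0 wp0

reason(slot 4) = FU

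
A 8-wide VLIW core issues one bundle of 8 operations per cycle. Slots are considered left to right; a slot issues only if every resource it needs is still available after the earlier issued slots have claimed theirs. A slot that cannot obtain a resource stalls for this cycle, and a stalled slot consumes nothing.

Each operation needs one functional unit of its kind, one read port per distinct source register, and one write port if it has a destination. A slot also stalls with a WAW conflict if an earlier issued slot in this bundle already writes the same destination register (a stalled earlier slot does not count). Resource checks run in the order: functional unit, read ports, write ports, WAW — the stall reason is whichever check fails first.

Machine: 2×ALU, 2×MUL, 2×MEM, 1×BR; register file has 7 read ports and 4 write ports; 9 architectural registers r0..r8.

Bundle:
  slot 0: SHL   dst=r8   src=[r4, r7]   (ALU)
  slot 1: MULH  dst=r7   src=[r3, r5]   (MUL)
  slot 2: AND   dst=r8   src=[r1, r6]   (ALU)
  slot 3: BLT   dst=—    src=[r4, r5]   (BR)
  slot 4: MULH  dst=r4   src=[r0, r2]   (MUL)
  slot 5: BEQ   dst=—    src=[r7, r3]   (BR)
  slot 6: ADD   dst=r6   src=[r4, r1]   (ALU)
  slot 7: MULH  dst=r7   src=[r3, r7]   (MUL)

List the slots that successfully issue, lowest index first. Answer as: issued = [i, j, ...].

issued = [0, 1, 3]

[0] ALU needs rd=2 wr=1: ok; after: ALU=1 MUL=2 MEM=2 BR=1, R=5, W=3
[1] MUL needs rd=2 wr=1: ok; after: ALU=1 MUL=1 MEM=2 BR=1, R=3, W=2
[2] ALU needs rd=2 wr=1: WAW; after: ALU=1 MUL=1 MEM=2 BR=1, R=3, W=2
[3] BR needs rd=2 wr=0: ok; after: ALU=1 MUL=1 MEM=2 BR=0, R=1, W=2
[4] MUL needs rd=2 wr=1: RD_PORT; after: ALU=1 MUL=1 MEM=2 BR=0, R=1, W=2
[5] BR needs rd=2 wr=0: FU; after: ALU=1 MUL=1 MEM=2 BR=0, R=1, W=2
[6] ALU needs rd=2 wr=1: RD_PORT; after: ALU=1 MUL=1 MEM=2 BR=0, R=1, W=2
[7] MUL needs rd=2 wr=1: RD_PORT; after: ALU=1 MUL=1 MEM=2 BR=0, R=1, W=2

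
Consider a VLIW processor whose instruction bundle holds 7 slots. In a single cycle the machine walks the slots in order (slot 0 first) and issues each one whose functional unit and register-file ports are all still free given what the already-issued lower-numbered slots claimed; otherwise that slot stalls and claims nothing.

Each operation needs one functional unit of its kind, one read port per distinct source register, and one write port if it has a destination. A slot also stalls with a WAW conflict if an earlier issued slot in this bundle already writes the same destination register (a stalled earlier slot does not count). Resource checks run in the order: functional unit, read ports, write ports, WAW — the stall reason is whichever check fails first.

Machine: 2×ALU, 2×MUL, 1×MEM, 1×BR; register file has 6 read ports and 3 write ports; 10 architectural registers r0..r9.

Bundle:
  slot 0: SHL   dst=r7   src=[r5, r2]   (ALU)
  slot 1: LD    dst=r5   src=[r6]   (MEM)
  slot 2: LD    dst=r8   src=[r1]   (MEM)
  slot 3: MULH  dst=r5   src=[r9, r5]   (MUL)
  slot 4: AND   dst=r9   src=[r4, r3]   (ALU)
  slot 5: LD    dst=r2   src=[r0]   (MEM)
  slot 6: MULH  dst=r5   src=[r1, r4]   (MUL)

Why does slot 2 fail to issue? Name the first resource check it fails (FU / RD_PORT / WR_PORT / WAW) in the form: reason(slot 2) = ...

  0. ALU→r7 ⇒ go  {1A/2Mu/1Ld/1B | 4r 2w}
  1. MEM→r5 ⇒ go  {1A/2Mu/0Ld/1B | 3r 1w}
  2. MEM→r8 ⇒ no(FU)  {1A/2Mu/0Ld/1B | 3r 1w}
  3. MUL→r5 ⇒ no(WAW)  {1A/2Mu/0Ld/1B | 3r 1w}
  4. ALU→r9 ⇒ go  {0A/2Mu/0Ld/1B | 1r 0w}
  5. MEM→r2 ⇒ no(FU)  {0A/2Mu/0Ld/1B | 1r 0w}
  6. MUL→r5 ⇒ no(RD_PORT)  {0A/2Mu/0Ld/1B | 1r 0w}

reason(slot 2) = FU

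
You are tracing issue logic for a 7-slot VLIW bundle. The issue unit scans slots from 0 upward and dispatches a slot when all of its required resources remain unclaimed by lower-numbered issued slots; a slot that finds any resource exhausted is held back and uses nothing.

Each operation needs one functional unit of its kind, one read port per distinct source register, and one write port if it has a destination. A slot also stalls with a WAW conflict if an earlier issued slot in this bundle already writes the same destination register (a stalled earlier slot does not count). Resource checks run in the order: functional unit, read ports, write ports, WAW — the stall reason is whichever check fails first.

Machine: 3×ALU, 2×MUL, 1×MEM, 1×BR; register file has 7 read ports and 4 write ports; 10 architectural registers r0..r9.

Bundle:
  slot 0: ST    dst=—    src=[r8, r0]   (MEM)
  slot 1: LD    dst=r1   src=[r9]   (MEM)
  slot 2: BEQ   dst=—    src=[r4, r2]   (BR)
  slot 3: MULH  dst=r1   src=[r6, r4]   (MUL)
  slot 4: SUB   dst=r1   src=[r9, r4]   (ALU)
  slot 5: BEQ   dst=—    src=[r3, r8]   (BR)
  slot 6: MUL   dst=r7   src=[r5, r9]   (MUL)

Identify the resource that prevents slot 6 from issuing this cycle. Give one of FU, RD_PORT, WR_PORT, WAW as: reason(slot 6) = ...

(0) want 1×MEM +2rd +0wr — yes → AL3|MU2|ME0|BR1|rd5|wr4
(1) want 1×MEM +1rd +1wr — FU → AL3|MU2|ME0|BR1|rd5|wr4
(2) want 1×BR +2rd +0wr — yes → AL3|MU2|ME0|BR0|rd3|wr4
(3) want 1×MUL +2rd +1wr — yes → AL3|MU1|ME0|BR0|rd1|wr3
(4) want 1×ALU +2rd +1wr — RD_PORT → AL3|MU1|ME0|BR0|rd1|wr3
(5) want 1×BR +2rd +0wr — FU → AL3|MU1|ME0|BR0|rd1|wr3
(6) want 1×MUL +2rd +1wr — RD_PORT → AL3|MU1|ME0|BR0|rd1|wr3

reason(slot 6) = RD_PORT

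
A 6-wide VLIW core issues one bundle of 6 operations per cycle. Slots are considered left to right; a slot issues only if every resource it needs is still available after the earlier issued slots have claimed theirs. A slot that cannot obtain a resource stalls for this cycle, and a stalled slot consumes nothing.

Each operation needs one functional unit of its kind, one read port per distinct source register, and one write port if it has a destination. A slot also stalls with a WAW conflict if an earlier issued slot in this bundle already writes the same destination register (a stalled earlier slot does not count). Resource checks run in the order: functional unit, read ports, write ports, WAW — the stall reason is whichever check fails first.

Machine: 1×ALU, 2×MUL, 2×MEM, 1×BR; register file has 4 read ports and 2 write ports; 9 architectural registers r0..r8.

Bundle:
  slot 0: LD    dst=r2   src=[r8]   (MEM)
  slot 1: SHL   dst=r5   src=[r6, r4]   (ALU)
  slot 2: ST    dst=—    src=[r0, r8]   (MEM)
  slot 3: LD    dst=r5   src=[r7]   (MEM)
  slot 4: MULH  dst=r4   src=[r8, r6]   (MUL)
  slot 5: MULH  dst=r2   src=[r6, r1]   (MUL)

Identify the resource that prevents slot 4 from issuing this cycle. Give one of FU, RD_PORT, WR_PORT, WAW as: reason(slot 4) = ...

reason(slot 4) = RD_PORT

  0. MEM→r2 ⇒ go  {1A/2Mu/1Ld/1B | 3r 1w}
  1. ALU→r5 ⇒ go  {0A/2Mu/1Ld/1B | 1r 0w}
  2. MEM ⇒ no(RD_PORT)  {0A/2Mu/1Ld/1B | 1r 0w}
  3. MEM→r5 ⇒ no(WR_PORT)  {0A/2Mu/1Ld/1B | 1r 0w}
  4. MUL→r4 ⇒ no(RD_PORT)  {0A/2Mu/1Ld/1B | 1r 0w}
  5. MUL→r2 ⇒ no(RD_PORT)  {0A/2Mu/1Ld/1B | 1r 0w}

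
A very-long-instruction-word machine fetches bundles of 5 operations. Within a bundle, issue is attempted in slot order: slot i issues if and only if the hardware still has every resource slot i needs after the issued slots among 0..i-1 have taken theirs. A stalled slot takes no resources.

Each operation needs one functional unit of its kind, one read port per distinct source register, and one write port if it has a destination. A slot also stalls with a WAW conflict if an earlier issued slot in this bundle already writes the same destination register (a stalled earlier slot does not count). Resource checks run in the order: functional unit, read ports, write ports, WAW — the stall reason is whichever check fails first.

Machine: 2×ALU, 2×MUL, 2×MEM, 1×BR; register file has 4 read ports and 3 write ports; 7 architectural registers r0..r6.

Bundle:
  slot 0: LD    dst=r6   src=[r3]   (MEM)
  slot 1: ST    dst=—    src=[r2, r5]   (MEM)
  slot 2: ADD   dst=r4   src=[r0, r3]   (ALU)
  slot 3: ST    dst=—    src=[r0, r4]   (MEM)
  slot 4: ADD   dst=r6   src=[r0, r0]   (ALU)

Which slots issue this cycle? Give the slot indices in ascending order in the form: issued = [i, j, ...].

issued = [0, 1]

slot 0 (MEM): ISSUE — free A2,Mu2,Ld1,B1 rp3 wp2
slot 1 (MEM): ISSUE — free A2,Mu2,Ld0,B1 rp1 wp2
slot 2 (ALU): stall RD_PORT — free A2,Mu2,Ld0,B1 rp1 wp2
slot 3 (MEM): stall FU — free A2,Mu2,Ld0,B1 rp1 wp2
slot 4 (ALU): stall WAW — free A2,Mu2,Ld0,B1 rp1 wp2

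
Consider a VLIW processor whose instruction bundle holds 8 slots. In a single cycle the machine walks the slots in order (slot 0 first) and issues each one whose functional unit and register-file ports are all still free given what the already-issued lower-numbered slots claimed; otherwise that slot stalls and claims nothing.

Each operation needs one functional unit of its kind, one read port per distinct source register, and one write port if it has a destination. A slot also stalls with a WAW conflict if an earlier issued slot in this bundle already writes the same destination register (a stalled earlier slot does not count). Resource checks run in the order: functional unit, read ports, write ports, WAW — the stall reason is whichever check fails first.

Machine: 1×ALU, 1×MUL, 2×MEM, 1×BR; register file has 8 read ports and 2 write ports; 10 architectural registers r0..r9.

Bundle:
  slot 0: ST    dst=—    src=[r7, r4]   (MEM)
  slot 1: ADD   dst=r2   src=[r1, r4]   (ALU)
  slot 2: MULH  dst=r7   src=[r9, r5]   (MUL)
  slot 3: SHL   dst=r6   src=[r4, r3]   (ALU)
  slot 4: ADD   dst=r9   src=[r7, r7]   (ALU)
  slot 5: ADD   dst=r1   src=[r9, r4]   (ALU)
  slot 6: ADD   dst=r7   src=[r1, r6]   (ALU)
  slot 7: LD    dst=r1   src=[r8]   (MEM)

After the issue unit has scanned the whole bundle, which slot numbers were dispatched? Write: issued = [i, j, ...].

#0 MEM src=r7,r4 dispatched  <A:1 Mu:1 Ld:1 B:1 rd:6 wr:2>
#1 ALU src=r1,r4 dispatched  <A:0 Mu:1 Ld:1 B:1 rd:4 wr:1>
#2 MUL src=r9,r5 dispatched  <A:0 Mu:0 Ld:1 B:1 rd:2 wr:0>
#3 ALU src=r4,r3 held:FU  <A:0 Mu:0 Ld:1 B:1 rd:2 wr:0>
#4 ALU src=r7,r7 held:FU  <A:0 Mu:0 Ld:1 B:1 rd:2 wr:0>
#5 ALU src=r9,r4 held:FU  <A:0 Mu:0 Ld:1 B:1 rd:2 wr:0>
#6 ALU src=r1,r6 held:FU  <A:0 Mu:0 Ld:1 B:1 rd:2 wr:0>
#7 MEM src=r8 held:WR_PORT  <A:0 Mu:0 Ld:1 B:1 rd:2 wr:0>

issued = [0, 1, 2]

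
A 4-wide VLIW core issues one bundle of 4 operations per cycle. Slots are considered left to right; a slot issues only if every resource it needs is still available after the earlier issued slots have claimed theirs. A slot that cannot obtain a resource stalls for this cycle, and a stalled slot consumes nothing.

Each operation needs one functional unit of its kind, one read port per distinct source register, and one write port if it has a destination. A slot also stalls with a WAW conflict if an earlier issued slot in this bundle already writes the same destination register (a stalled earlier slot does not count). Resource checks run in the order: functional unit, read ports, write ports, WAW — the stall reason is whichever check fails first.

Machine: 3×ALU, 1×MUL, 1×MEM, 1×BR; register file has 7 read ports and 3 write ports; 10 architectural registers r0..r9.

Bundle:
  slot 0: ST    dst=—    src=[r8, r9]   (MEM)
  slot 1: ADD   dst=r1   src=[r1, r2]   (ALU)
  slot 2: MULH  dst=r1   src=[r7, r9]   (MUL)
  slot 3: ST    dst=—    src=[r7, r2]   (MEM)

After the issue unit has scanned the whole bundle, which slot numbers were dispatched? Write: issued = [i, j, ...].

[0] MEM needs rd=2 wr=0: ok; after: ALU=3 MUL=1 MEM=0 BR=1, R=5, W=3
[1] ALU needs rd=2 wr=1: ok; after: ALU=2 MUL=1 MEM=0 BR=1, R=3, W=2
[2] MUL needs rd=2 wr=1: WAW; after: ALU=2 MUL=1 MEM=0 BR=1, R=3, W=2
[3] MEM needs rd=2 wr=0: FU; after: ALU=2 MUL=1 MEM=0 BR=1, R=3, W=2

issued = [0, 1]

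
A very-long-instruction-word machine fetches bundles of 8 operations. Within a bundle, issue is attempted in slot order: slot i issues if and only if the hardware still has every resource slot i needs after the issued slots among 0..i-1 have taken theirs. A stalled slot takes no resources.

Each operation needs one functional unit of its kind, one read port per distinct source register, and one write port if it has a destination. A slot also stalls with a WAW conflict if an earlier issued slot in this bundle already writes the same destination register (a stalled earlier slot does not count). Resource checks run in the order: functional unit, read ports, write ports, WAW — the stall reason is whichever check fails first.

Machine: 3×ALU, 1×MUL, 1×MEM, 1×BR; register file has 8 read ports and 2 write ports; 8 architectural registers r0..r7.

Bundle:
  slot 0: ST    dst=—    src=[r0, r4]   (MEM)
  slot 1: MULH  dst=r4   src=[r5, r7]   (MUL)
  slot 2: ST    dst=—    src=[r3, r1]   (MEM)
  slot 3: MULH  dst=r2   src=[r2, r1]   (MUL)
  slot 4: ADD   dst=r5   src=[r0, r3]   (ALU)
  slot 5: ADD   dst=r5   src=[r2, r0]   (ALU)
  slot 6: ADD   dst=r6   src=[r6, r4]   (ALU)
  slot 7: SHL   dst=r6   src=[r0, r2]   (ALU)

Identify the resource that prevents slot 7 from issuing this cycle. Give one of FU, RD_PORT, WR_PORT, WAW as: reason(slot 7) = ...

reason(slot 7) = WR_PORT

  0. MEM ⇒ go  {3A/1Mu/0Ld/1B | 6r 2w}
  1. MUL→r4 ⇒ go  {3A/0Mu/0Ld/1B | 4r 1w}
  2. MEM ⇒ no(FU)  {3A/0Mu/0Ld/1B | 4r 1w}
  3. MUL→r2 ⇒ no(FU)  {3A/0Mu/0Ld/1B | 4r 1w}
  4. ALU→r5 ⇒ go  {2A/0Mu/0Ld/1B | 2r 0w}
  5. ALU→r5 ⇒ no(WR_PORT)  {2A/0Mu/0Ld/1B | 2r 0w}
  6. ALU→r6 ⇒ no(WR_PORT)  {2A/0Mu/0Ld/1B | 2r 0w}
  7. ALU→r6 ⇒ no(WR_PORT)  {2A/0Mu/0Ld/1B | 2r 0w}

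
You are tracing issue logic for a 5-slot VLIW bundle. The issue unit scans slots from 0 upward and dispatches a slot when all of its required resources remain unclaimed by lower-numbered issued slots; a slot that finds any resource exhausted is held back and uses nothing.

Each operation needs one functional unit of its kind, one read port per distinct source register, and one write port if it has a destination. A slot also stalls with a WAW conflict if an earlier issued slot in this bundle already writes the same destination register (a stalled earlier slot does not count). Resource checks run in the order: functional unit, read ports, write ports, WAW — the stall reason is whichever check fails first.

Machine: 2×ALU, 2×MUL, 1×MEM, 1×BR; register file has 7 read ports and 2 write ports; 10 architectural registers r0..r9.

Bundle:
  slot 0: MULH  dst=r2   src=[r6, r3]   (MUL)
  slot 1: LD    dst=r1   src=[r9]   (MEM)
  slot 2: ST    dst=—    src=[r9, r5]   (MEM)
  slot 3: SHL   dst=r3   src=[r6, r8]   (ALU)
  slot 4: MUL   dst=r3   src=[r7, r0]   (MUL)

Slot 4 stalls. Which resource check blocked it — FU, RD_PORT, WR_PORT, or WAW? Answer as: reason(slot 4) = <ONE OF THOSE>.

reason(slot 4) = WR_PORT

  0. MUL→r2 ⇒ go  {2A/1Mu/1Ld/1B | 5r 1w}
  1. MEM→r1 ⇒ go  {2A/1Mu/0Ld/1B | 4r 0w}
  2. MEM ⇒ no(FU)  {2A/1Mu/0Ld/1B | 4r 0w}
  3. ALU→r3 ⇒ no(WR_PORT)  {2A/1Mu/0Ld/1B | 4r 0w}
  4. MUL→r3 ⇒ no(WR_PORT)  {2A/1Mu/0Ld/1B | 4r 0w}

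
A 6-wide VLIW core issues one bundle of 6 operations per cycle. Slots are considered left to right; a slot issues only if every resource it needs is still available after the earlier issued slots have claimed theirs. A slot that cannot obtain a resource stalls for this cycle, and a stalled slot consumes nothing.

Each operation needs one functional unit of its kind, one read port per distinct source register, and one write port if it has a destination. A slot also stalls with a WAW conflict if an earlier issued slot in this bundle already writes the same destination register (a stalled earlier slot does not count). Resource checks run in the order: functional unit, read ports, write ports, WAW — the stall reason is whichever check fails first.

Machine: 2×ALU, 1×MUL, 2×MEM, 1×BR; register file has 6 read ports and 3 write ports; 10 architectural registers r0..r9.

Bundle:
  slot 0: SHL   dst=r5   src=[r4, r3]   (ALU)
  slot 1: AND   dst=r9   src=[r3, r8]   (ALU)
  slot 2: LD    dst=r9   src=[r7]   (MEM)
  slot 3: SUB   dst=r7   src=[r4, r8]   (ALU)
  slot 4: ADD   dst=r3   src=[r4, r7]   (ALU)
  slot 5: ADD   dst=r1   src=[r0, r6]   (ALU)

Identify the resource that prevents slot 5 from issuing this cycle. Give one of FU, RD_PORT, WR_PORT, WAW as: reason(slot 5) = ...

slot 0 (ALU): ISSUE — free A1,Mu1,Ld2,B1 rp4 wp2
slot 1 (ALU): ISSUE — free A0,Mu1,Ld2,B1 rp2 wp1
slot 2 (MEM): stall WAW — free A0,Mu1,Ld2,B1 rp2 wp1
slot 3 (ALU): stall FU — free A0,Mu1,Ld2,B1 rp2 wp1
slot 4 (ALU): stall FU — free A0,Mu1,Ld2,B1 rp2 wp1
slot 5 (ALU): stall FU — free A0,Mu1,Ld2,B1 rp2 wp1

reason(slot 5) = FU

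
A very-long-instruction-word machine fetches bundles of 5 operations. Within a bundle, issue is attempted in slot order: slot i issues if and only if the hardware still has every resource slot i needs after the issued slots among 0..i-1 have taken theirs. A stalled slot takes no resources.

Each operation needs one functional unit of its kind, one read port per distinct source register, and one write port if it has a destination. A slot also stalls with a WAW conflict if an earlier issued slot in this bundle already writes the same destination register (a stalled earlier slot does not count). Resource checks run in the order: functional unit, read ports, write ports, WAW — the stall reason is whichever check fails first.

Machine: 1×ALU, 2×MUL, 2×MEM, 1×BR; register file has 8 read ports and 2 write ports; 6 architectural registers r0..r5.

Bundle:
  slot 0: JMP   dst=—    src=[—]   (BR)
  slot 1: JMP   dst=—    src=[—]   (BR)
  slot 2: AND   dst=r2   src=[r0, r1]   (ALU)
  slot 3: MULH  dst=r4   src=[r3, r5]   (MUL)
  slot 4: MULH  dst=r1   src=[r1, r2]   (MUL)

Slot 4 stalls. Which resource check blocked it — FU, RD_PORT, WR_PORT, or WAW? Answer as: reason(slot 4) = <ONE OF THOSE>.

reason(slot 4) = WR_PORT

(0) want 1×BR +0rd +0wr — yes → AL1|MU2|ME2|BR0|rd8|wr2
(1) want 1×BR +0rd +0wr — FU → AL1|MU2|ME2|BR0|rd8|wr2
(2) want 1×ALU +2rd +1wr — yes → AL0|MU2|ME2|BR0|rd6|wr1
(3) want 1×MUL +2rd +1wr — yes → AL0|MU1|ME2|BR0|rd4|wr0
(4) want 1×MUL +2rd +1wr — WR_PORT → AL0|MU1|ME2|BR0|rd4|wr0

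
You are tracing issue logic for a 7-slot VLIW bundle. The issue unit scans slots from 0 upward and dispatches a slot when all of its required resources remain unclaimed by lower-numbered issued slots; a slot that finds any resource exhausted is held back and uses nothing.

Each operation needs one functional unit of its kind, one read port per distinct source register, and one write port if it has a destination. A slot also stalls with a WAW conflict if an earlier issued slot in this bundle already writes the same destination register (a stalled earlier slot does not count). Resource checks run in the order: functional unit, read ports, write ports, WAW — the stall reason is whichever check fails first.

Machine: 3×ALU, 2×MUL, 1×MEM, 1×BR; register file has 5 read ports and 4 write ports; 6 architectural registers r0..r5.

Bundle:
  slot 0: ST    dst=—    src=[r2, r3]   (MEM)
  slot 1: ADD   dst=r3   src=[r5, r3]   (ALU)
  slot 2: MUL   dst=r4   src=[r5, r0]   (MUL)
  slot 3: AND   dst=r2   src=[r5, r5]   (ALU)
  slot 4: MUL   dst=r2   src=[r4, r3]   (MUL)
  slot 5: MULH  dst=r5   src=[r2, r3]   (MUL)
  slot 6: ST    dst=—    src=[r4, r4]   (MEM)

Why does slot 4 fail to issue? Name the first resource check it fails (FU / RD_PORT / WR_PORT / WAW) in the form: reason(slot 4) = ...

[0] MEM needs rd=2 wr=0: ok; after: ALU=3 MUL=2 MEM=0 BR=1, R=3, W=4
[1] ALU needs rd=2 wr=1: ok; after: ALU=2 MUL=2 MEM=0 BR=1, R=1, W=3
[2] MUL needs rd=2 wr=1: RD_PORT; after: ALU=2 MUL=2 MEM=0 BR=1, R=1, W=3
[3] ALU needs rd=1 wr=1: ok; after: ALU=1 MUL=2 MEM=0 BR=1, R=0, W=2
[4] MUL needs rd=2 wr=1: RD_PORT; after: ALU=1 MUL=2 MEM=0 BR=1, R=0, W=2
[5] MUL needs rd=2 wr=1: RD_PORT; after: ALU=1 MUL=2 MEM=0 BR=1, R=0, W=2
[6] MEM needs rd=1 wr=0: FU; after: ALU=1 MUL=2 MEM=0 BR=1, R=0, W=2

reason(slot 4) = RD_PORT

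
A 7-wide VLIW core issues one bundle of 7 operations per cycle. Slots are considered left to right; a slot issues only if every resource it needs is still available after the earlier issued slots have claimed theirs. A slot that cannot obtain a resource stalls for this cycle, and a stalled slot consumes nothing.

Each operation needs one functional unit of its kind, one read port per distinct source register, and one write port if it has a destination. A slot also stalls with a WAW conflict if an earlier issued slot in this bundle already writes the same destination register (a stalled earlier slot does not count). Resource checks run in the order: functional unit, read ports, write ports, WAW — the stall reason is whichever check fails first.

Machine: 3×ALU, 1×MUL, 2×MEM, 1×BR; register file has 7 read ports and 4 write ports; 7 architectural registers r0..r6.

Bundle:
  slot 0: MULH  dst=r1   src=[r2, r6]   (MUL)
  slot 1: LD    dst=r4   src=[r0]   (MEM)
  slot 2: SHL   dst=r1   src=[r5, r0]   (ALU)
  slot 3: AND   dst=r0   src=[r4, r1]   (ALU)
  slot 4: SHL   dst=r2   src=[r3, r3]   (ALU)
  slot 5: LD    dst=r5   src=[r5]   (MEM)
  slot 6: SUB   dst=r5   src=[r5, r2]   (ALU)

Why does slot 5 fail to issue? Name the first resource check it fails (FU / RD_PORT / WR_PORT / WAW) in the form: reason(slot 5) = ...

  0. MUL→r1 ⇒ go  {3A/0Mu/2Ld/1B | 5r 3w}
  1. MEM→r4 ⇒ go  {3A/0Mu/1Ld/1B | 4r 2w}
  2. ALU→r1 ⇒ no(WAW)  {3A/0Mu/1Ld/1B | 4r 2w}
  3. ALU→r0 ⇒ go  {2A/0Mu/1Ld/1B | 2r 1w}
  4. ALU→r2 ⇒ go  {1A/0Mu/1Ld/1B | 1r 0w}
  5. MEM→r5 ⇒ no(WR_PORT)  {1A/0Mu/1Ld/1B | 1r 0w}
  6. ALU→r5 ⇒ no(RD_PORT)  {1A/0Mu/1Ld/1B | 1r 0w}

reason(slot 5) = WR_PORT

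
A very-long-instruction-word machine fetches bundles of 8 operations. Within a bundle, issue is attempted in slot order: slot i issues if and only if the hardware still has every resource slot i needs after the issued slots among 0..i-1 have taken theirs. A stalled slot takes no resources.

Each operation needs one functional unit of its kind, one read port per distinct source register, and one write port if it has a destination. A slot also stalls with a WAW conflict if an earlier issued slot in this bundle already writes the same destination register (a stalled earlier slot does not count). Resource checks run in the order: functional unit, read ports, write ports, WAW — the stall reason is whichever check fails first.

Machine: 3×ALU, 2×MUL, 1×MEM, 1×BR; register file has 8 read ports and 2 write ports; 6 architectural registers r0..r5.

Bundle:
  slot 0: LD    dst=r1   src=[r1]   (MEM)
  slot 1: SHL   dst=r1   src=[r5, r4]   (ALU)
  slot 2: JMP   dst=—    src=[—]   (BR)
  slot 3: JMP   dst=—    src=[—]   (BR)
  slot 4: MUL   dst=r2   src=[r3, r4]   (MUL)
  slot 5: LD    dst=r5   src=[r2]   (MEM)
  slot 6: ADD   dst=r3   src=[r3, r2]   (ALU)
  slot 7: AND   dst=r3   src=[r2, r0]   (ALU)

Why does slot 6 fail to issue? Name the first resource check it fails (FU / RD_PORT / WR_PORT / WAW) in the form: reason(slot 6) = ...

reason(slot 6) = WR_PORT

  0. MEM→r1 ⇒ go  {3A/2Mu/0Ld/1B | 7r 1w}
  1. ALU→r1 ⇒ no(WAW)  {3A/2Mu/0Ld/1B | 7r 1w}
  2. BR ⇒ go  {3A/2Mu/0Ld/0B | 7r 1w}
  3. BR ⇒ no(FU)  {3A/2Mu/0Ld/0B | 7r 1w}
  4. MUL→r2 ⇒ go  {3A/1Mu/0Ld/0B | 5r 0w}
  5. MEM→r5 ⇒ no(FU)  {3A/1Mu/0Ld/0B | 5r 0w}
  6. ALU→r3 ⇒ no(WR_PORT)  {3A/1Mu/0Ld/0B | 5r 0w}
  7. ALU→r3 ⇒ no(WR_PORT)  {3A/1Mu/0Ld/0B | 5r 0w}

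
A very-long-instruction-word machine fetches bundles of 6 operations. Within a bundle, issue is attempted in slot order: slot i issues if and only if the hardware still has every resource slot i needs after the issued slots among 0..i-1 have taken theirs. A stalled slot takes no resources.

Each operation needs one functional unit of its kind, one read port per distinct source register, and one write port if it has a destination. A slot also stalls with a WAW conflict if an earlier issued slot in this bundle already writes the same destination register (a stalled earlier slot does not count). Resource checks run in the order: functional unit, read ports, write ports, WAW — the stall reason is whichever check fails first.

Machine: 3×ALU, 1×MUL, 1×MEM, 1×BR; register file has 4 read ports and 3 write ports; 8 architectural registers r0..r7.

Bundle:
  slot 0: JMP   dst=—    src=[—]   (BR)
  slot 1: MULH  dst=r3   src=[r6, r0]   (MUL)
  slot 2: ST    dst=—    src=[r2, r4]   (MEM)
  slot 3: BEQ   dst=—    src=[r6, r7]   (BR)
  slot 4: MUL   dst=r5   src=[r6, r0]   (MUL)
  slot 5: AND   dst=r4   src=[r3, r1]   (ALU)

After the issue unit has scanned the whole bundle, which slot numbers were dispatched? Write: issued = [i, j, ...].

(0) want 1×BR +0rd +0wr — yes → AL3|MU1|ME1|BR0|rd4|wr3
(1) want 1×MUL +2rd +1wr — yes → AL3|MU0|ME1|BR0|rd2|wr2
(2) want 1×MEM +2rd +0wr — yes → AL3|MU0|ME0|BR0|rd0|wr2
(3) want 1×BR +2rd +0wr — FU → AL3|MU0|ME0|BR0|rd0|wr2
(4) want 1×MUL +2rd +1wr — FU → AL3|MU0|ME0|BR0|rd0|wr2
(5) want 1×ALU +2rd +1wr — RD_PORT → AL3|MU0|ME0|BR0|rd0|wr2

issued = [0, 1, 2]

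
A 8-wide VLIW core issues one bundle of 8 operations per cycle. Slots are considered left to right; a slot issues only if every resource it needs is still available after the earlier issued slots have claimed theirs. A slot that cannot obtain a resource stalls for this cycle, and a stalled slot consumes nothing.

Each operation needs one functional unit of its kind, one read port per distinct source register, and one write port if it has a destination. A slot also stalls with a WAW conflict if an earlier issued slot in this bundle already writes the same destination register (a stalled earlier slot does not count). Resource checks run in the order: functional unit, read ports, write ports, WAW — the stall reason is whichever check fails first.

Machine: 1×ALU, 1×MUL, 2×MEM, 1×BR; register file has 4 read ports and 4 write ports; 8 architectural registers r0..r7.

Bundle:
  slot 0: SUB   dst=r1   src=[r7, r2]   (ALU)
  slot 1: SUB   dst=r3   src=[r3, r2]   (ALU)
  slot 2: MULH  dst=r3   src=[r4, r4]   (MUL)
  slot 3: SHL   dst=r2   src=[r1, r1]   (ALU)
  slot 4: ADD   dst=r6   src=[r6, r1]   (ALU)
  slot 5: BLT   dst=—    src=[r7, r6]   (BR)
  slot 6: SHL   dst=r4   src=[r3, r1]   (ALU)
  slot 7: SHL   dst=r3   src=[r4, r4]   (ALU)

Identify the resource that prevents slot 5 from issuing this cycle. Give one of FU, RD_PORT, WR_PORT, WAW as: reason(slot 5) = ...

reason(slot 5) = RD_PORT

#0 ALU src=r7,r2 dispatched  <A:0 Mu:1 Ld:2 B:1 rd:2 wr:3>
#1 ALU src=r3,r2 held:FU  <A:0 Mu:1 Ld:2 B:1 rd:2 wr:3>
#2 MUL src=r4,r4 dispatched  <A:0 Mu:0 Ld:2 B:1 rd:1 wr:2>
#3 ALU src=r1,r1 held:FU  <A:0 Mu:0 Ld:2 B:1 rd:1 wr:2>
#4 ALU src=r6,r1 held:FU  <A:0 Mu:0 Ld:2 B:1 rd:1 wr:2>
#5 BR src=r7,r6 held:RD_PORT  <A:0 Mu:0 Ld:2 B:1 rd:1 wr:2>
#6 ALU src=r3,r1 held:FU  <A:0 Mu:0 Ld:2 B:1 rd:1 wr:2>
#7 ALU src=r4,r4 held:FU  <A:0 Mu:0 Ld:2 B:1 rd:1 wr:2>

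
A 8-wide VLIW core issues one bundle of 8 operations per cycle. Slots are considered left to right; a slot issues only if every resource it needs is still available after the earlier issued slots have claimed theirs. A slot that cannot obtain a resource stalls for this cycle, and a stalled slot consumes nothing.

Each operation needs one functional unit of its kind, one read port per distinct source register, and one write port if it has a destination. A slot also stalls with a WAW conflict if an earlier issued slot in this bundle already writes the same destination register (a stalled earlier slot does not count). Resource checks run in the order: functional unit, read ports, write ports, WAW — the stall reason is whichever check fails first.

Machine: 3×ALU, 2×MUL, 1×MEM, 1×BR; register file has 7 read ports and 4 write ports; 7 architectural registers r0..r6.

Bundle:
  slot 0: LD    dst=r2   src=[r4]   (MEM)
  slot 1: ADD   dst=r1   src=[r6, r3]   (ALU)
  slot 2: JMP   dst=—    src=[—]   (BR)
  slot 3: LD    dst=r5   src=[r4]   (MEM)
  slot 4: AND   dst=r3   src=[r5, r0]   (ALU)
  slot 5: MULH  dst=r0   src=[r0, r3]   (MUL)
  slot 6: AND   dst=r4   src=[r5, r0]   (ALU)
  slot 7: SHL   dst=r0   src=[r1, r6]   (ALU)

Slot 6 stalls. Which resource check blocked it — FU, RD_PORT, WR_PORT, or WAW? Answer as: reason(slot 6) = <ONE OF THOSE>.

(0) want 1×MEM +1rd +1wr — yes → AL3|MU2|ME0|BR1|rd6|wr3
(1) want 1×ALU +2rd +1wr — yes → AL2|MU2|ME0|BR1|rd4|wr2
(2) want 1×BR +0rd +0wr — yes → AL2|MU2|ME0|BR0|rd4|wr2
(3) want 1×MEM +1rd +1wr — FU → AL2|MU2|ME0|BR0|rd4|wr2
(4) want 1×ALU +2rd +1wr — yes → AL1|MU2|ME0|BR0|rd2|wr1
(5) want 1×MUL +2rd +1wr — yes → AL1|MU1|ME0|BR0|rd0|wr0
(6) want 1×ALU +2rd +1wr — RD_PORT → AL1|MU1|ME0|BR0|rd0|wr0
(7) want 1×ALU +2rd +1wr — RD_PORT → AL1|MU1|ME0|BR0|rd0|wr0

reason(slot 6) = RD_PORT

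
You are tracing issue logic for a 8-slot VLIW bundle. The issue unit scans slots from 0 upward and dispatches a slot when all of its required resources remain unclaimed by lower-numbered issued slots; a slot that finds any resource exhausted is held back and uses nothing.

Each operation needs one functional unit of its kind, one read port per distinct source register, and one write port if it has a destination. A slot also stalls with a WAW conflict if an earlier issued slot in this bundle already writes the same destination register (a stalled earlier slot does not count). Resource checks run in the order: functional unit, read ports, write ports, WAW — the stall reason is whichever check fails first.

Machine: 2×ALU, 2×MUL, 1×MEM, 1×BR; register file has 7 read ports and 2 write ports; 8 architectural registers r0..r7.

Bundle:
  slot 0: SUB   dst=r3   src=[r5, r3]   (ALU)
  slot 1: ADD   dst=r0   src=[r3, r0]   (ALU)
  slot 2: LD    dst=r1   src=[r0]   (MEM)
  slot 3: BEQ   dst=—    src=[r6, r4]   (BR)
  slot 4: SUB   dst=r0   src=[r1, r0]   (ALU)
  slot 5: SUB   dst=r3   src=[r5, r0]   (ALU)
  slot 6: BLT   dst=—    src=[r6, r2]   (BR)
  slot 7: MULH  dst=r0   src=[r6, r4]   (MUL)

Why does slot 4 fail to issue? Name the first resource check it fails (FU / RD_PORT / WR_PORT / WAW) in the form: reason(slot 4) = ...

reason(slot 4) = FU

(0) want 1×ALU +2rd +1wr — yes → AL1|MU2|ME1|BR1|rd5|wr1
(1) want 1×ALU +2rd +1wr — yes → AL0|MU2|ME1|BR1|rd3|wr0
(2) want 1×MEM +1rd +1wr — WR_PORT → AL0|MU2|ME1|BR1|rd3|wr0
(3) want 1×BR +2rd +0wr — yes → AL0|MU2|ME1|BR0|rd1|wr0
(4) want 1×ALU +2rd +1wr — FU → AL0|MU2|ME1|BR0|rd1|wr0
(5) want 1×ALU +2rd +1wr — FU → AL0|MU2|ME1|BR0|rd1|wr0
(6) want 1×BR +2rd +0wr — FU → AL0|MU2|ME1|BR0|rd1|wr0
(7) want 1×MUL +2rd +1wr — RD_PORT → AL0|MU2|ME1|BR0|rd1|wr0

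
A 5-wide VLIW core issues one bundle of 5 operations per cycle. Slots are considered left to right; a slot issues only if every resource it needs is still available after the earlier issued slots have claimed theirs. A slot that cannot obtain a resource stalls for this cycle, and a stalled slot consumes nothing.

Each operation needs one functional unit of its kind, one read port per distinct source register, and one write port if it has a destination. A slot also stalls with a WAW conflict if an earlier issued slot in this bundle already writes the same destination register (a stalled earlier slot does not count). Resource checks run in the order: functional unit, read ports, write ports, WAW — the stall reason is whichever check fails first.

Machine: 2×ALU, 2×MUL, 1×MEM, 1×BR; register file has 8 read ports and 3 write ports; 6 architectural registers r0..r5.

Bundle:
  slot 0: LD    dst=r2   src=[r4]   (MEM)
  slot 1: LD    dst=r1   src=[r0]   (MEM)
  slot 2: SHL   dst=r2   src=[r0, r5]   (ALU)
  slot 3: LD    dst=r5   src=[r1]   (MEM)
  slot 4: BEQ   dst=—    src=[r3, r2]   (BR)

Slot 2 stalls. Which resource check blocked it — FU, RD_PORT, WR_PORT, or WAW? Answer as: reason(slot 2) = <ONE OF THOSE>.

slot 0 (MEM): ISSUE — free A2,Mu2,Ld0,B1 rp7 wp2
slot 1 (MEM): stall FU — free A2,Mu2,Ld0,B1 rp7 wp2
slot 2 (ALU): stall WAW — free A2,Mu2,Ld0,B1 rp7 wp2
slot 3 (MEM): stall FU — free A2,Mu2,Ld0,B1 rp7 wp2
slot 4 (BR): ISSUE — free A2,Mu2,Ld0,B0 rp5 wp2

reason(slot 2) = WAW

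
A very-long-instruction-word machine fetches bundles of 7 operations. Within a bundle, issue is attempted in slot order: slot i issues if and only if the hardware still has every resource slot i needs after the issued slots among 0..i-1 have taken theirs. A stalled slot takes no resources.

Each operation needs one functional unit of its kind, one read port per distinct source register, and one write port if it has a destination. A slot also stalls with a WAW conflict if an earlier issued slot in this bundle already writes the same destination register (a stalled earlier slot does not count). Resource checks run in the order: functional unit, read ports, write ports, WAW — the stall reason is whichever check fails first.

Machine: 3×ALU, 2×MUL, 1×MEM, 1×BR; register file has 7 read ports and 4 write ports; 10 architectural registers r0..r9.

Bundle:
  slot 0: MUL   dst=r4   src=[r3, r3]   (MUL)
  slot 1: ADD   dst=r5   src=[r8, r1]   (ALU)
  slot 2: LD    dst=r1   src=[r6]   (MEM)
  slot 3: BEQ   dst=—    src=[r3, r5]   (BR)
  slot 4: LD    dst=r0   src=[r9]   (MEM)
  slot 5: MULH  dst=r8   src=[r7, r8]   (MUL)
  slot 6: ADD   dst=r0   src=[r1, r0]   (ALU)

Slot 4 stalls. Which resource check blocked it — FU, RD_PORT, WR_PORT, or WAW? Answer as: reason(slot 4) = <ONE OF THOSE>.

reason(slot 4) = FU

(0) want 1×MUL +1rd +1wr — yes → AL3|MU1|ME1|BR1|rd6|wr3
(1) want 1×ALU +2rd +1wr — yes → AL2|MU1|ME1|BR1|rd4|wr2
(2) want 1×MEM +1rd +1wr — yes → AL2|MU1|ME0|BR1|rd3|wr1
(3) want 1×BR +2rd +0wr — yes → AL2|MU1|ME0|BR0|rd1|wr1
(4) want 1×MEM +1rd +1wr — FU → AL2|MU1|ME0|BR0|rd1|wr1
(5) want 1×MUL +2rd +1wr — RD_PORT → AL2|MU1|ME0|BR0|rd1|wr1
(6) want 1×ALU +2rd +1wr — RD_PORT → AL2|MU1|ME0|BR0|rd1|wr1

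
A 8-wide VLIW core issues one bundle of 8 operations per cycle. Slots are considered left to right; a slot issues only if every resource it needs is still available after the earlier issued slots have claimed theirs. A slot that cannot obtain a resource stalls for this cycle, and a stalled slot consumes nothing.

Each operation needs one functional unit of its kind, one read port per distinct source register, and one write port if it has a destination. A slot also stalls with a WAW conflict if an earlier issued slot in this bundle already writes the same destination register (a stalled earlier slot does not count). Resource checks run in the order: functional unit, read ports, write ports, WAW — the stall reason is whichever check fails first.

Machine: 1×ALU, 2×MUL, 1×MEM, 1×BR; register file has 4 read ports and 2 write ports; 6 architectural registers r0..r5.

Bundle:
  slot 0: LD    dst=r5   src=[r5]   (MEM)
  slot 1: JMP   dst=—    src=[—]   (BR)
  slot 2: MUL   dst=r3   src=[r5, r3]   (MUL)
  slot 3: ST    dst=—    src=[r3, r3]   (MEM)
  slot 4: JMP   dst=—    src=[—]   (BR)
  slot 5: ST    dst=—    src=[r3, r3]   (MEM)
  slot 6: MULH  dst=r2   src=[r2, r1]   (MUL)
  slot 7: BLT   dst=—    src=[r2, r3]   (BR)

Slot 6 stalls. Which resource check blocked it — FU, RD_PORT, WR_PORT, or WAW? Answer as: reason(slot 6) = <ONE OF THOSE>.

slot 0 (MEM): ISSUE — free A1,Mu2,Ld0,B1 rp3 wp1
slot 1 (BR): ISSUE — free A1,Mu2,Ld0,B0 rp3 wp1
slot 2 (MUL): ISSUE — free A1,Mu1,Ld0,B0 rp1 wp0
slot 3 (MEM): stall FU — free A1,Mu1,Ld0,B0 rp1 wp0
slot 4 (BR): stall FU — free A1,Mu1,Ld0,B0 rp1 wp0
slot 5 (MEM): stall FU — free A1,Mu1,Ld0,B0 rp1 wp0
slot 6 (MUL): stall RD_PORT — free A1,Mu1,Ld0,B0 rp1 wp0
slot 7 (BR): stall FU — free A1,Mu1,Ld0,B0 rp1 wp0

reason(slot 6) = RD_PORT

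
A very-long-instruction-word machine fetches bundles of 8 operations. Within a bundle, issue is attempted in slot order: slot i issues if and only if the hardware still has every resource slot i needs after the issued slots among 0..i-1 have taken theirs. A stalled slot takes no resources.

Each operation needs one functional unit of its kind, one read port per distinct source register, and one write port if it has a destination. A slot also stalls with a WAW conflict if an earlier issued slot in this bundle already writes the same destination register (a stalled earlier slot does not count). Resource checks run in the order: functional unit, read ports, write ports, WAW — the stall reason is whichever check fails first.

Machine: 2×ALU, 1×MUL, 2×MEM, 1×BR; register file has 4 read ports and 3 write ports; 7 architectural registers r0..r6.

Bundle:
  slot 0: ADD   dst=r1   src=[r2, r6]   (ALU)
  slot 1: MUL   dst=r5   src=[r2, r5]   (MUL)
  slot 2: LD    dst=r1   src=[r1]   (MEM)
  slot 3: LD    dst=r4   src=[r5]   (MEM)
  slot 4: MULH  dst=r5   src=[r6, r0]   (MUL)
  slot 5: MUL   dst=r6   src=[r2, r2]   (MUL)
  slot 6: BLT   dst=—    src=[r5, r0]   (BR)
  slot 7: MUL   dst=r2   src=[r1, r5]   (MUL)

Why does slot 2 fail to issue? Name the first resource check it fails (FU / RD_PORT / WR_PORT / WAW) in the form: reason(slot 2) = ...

slot 0 (ALU): ISSUE — free A1,Mu1,Ld2,B1 rp2 wp2
slot 1 (MUL): ISSUE — free A1,Mu0,Ld2,B1 rp0 wp1
slot 2 (MEM): stall RD_PORT — free A1,Mu0,Ld2,B1 rp0 wp1
slot 3 (MEM): stall RD_PORT — free A1,Mu0,Ld2,B1 rp0 wp1
slot 4 (MUL): stall FU — free A1,Mu0,Ld2,B1 rp0 wp1
slot 5 (MUL): stall FU — free A1,Mu0,Ld2,B1 rp0 wp1
slot 6 (BR): stall RD_PORT — free A1,Mu0,Ld2,B1 rp0 wp1
slot 7 (MUL): stall FU — free A1,Mu0,Ld2,B1 rp0 wp1

reason(slot 2) = RD_PORT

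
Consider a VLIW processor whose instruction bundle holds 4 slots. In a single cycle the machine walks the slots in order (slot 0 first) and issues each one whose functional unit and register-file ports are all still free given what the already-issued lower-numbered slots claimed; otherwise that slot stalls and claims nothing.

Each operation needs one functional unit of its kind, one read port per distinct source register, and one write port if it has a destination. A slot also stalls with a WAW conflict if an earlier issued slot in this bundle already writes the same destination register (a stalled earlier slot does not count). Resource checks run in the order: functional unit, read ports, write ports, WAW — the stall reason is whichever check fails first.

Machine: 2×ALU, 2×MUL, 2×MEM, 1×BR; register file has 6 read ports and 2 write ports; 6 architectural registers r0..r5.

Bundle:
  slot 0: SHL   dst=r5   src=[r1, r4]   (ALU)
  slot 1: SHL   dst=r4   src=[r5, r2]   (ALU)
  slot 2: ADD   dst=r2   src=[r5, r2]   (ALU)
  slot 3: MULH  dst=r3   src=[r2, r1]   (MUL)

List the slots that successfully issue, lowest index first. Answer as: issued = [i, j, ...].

(0) want 1×ALU +2rd +1wr — yes → AL1|MU2|ME2|BR1|rd4|wr1
(1) want 1×ALU +2rd +1wr — yes → AL0|MU2|ME2|BR1|rd2|wr0
(2) want 1×ALU +2rd +1wr — FU → AL0|MU2|ME2|BR1|rd2|wr0
(3) want 1×MUL +2rd +1wr — WR_PORT → AL0|MU2|ME2|BR1|rd2|wr0

issued = [0, 1]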